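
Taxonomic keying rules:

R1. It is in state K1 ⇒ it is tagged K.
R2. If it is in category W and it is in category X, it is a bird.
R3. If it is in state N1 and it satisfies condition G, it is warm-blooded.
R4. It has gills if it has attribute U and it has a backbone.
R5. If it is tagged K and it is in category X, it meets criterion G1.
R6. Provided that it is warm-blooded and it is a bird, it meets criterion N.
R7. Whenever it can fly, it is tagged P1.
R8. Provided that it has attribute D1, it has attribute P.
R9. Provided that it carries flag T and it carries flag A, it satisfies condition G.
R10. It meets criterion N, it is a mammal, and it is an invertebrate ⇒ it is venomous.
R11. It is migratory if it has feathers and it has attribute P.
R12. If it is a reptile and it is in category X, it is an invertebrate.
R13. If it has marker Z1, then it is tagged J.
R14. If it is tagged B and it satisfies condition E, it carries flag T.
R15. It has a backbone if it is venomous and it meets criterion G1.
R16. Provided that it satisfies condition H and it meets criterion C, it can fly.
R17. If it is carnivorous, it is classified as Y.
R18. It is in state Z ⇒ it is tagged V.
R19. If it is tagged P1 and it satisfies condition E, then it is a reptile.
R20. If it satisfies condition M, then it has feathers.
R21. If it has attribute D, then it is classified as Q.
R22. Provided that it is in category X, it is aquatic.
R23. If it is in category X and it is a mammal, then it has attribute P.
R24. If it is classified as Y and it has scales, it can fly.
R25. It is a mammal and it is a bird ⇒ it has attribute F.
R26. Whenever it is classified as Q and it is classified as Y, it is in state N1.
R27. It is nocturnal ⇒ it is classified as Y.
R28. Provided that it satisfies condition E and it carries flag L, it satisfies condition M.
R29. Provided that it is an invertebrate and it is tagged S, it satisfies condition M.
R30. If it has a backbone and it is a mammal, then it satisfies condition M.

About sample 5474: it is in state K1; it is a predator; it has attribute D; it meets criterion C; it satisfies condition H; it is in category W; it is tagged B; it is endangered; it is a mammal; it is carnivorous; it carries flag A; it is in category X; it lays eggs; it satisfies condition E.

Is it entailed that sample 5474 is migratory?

Yes

By R1 (it is in state K1): it is tagged K.
By R2 (it is in category W, it is in category X): it is a bird.
By R5 (it is tagged K, it is in category X): it meets criterion G1.
By R14 (it is tagged B, it satisfies condition E): it carries flag T.
By R16 (it satisfies condition H, it meets criterion C): it can fly.
By R17 (it is carnivorous): it is classified as Y.
By R21 (it has attribute D): it is classified as Q.
By R23 (it is in category X, it is a mammal): it has attribute P.
By R26 (it is classified as Q, it is classified as Y): it is in state N1.
By R7 (it can fly): it is tagged P1.
By R9 (it carries flag T, it carries flag A): it satisfies condition G.
By R19 (it is tagged P1, it satisfies condition E): it is a reptile.
By R3 (it is in state N1, it satisfies condition G): it is warm-blooded.
By R6 (it is warm-blooded, it is a bird): it meets criterion N.
By R12 (it is a reptile, it is in category X): it is an invertebrate.
By R10 (it meets criterion N, it is a mammal, it is an invertebrate): it is venomous.
By R15 (it is venomous, it meets criterion G1): it has a backbone.
By R30 (it has a backbone, it is a mammal): it satisfies condition M.
By R20 (it satisfies condition M): it has feathers.
By R11 (it has feathers, it has attribute P): it is migratory.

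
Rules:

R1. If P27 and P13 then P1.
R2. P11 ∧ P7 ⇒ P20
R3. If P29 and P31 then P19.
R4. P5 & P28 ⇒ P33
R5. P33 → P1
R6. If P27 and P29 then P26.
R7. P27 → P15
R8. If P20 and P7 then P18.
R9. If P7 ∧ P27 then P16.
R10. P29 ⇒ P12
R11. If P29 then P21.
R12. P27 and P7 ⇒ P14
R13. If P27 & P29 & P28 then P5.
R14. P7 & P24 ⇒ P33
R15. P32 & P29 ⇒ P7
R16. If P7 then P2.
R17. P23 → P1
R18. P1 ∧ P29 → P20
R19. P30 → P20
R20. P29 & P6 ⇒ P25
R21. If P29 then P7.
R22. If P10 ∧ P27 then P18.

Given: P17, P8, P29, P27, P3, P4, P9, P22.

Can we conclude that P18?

Forward chaining from the given facts derives: P26, P15, P12, P21, P7, P16, P14, P2.
Rules concluding P18: R8 needs P20; R22 needs P10 — none of these are established.

No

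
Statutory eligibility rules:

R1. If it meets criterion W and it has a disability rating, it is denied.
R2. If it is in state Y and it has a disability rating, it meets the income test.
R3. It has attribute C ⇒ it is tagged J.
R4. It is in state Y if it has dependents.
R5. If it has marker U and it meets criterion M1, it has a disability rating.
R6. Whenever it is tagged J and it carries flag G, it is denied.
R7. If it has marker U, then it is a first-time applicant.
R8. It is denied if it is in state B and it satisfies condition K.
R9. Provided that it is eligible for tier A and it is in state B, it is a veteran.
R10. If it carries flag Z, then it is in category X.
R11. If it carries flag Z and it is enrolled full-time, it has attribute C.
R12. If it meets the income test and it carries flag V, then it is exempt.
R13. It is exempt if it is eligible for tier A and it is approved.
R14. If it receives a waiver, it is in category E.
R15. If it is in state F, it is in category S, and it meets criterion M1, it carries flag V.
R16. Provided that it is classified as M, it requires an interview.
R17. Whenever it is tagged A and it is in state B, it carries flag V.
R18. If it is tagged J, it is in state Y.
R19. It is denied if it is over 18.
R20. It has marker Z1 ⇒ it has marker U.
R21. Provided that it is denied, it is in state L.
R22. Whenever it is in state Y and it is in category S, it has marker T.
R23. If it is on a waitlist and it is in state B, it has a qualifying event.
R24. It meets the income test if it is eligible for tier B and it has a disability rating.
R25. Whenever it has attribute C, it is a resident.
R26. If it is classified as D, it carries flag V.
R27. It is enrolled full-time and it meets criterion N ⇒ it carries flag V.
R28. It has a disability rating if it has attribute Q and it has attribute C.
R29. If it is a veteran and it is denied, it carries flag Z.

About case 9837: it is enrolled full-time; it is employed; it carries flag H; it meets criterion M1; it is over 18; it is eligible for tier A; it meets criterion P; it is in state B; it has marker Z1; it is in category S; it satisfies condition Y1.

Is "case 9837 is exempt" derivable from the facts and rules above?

Forward chaining from the given facts derives: is a veteran, is denied, has marker U, is in state L, carries flag Z, has a disability rating, is a first-time applicant, is in category X, has attribute C, is a resident, is tagged J, is in state Y, has marker T, meets the income test.
Rules concluding "it is exempt": R12 needs "it carries flag V"; R13 needs "it is approved" — none of these are established.

No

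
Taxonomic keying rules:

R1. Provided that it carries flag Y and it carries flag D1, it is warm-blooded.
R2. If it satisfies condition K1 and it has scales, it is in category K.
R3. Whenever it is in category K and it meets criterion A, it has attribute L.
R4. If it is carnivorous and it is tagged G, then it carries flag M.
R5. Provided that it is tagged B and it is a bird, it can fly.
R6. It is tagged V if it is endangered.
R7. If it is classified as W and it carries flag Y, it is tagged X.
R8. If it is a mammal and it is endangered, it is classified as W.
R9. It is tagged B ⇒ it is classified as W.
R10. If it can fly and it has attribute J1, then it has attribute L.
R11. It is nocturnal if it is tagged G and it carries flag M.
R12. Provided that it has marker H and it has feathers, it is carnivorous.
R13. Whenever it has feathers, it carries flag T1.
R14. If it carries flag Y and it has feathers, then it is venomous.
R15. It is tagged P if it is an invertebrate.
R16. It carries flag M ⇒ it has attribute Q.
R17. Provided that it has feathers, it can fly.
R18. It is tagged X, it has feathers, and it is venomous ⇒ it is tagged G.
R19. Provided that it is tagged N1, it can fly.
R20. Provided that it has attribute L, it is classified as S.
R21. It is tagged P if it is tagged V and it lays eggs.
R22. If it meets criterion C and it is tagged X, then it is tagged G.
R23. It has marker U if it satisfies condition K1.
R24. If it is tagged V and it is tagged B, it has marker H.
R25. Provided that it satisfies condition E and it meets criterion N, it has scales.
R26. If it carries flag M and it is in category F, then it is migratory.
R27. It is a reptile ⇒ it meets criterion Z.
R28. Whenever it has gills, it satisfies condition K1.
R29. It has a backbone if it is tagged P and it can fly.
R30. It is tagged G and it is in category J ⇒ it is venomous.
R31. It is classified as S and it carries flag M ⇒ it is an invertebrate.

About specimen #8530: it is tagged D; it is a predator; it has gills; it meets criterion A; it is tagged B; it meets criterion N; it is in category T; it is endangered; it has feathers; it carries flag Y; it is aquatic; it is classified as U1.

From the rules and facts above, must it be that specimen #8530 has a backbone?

Forward chaining from the given facts derives: is tagged V, is classified as W, carries flag T1, is venomous, can fly, has marker H, satisfies condition K1, is tagged X, is carnivorous, is tagged G, has marker U, carries flag M, is nocturnal, has attribute Q.
The only rule concluding "it has a backbone" is R29, which needs "it is tagged P"; that is never established.

No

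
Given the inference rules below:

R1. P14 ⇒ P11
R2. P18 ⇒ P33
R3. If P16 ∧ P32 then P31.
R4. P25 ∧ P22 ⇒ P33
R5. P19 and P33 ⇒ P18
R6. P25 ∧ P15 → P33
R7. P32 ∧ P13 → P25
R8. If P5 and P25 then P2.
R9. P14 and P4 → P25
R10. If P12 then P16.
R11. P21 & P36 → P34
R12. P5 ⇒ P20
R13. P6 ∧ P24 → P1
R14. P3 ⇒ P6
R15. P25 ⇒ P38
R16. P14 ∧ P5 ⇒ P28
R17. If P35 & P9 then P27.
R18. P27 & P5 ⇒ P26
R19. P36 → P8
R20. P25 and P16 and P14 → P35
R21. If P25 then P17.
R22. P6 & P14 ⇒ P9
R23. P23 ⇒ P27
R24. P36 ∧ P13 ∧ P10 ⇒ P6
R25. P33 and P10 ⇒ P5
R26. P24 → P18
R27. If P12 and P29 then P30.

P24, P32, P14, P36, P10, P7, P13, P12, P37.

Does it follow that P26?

Yes

P25  (by R7: P32, P13)
P16  (by R10: P12)
P35  (by R20: P25, P16, P14)
P6  (by R24: P36, P13, P10)
P18  (by R26: P24)
P33  (by R2: P18)
P9  (by R22: P6, P14)
P5  (by R25: P33, P10)
P27  (by R17: P35, P9)
P26  (by R18: P27, P5)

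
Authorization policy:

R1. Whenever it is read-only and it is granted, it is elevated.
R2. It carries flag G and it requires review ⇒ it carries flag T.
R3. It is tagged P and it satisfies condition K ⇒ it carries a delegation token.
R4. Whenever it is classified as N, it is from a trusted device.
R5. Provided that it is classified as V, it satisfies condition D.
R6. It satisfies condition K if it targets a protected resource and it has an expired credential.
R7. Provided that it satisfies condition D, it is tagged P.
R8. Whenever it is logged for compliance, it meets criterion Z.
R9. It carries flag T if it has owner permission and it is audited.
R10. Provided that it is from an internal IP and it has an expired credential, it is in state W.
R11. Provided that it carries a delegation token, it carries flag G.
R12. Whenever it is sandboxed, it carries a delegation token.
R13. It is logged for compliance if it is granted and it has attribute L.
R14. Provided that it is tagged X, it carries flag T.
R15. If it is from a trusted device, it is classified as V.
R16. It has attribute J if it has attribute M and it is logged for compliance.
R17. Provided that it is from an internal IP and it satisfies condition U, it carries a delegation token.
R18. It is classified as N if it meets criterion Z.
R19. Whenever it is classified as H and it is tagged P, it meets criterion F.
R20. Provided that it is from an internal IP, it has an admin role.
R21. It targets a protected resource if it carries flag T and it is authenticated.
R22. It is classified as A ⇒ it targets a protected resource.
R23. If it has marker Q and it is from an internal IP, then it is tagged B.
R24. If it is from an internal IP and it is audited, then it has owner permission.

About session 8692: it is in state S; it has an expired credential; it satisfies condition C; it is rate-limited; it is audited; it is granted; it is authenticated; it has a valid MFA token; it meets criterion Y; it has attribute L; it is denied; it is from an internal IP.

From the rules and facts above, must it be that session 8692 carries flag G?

By R13 (it is granted, it has attribute L): it is logged for compliance.
By R24 (it is from an internal IP, it is audited): it has owner permission.
By R8 (it is logged for compliance): it meets criterion Z.
By R9 (it has owner permission, it is audited): it carries flag T.
By R18 (it meets criterion Z): it is classified as N.
By R21 (it carries flag T, it is authenticated): it targets a protected resource.
By R4 (it is classified as N): it is from a trusted device.
By R6 (it targets a protected resource, it has an expired credential): it satisfies condition K.
By R15 (it is from a trusted device): it is classified as V.
By R5 (it is classified as V): it satisfies condition D.
By R7 (it satisfies condition D): it is tagged P.
By R3 (it is tagged P, it satisfies condition K): it carries a delegation token.
By R11 (it carries a delegation token): it carries flag G.

Yes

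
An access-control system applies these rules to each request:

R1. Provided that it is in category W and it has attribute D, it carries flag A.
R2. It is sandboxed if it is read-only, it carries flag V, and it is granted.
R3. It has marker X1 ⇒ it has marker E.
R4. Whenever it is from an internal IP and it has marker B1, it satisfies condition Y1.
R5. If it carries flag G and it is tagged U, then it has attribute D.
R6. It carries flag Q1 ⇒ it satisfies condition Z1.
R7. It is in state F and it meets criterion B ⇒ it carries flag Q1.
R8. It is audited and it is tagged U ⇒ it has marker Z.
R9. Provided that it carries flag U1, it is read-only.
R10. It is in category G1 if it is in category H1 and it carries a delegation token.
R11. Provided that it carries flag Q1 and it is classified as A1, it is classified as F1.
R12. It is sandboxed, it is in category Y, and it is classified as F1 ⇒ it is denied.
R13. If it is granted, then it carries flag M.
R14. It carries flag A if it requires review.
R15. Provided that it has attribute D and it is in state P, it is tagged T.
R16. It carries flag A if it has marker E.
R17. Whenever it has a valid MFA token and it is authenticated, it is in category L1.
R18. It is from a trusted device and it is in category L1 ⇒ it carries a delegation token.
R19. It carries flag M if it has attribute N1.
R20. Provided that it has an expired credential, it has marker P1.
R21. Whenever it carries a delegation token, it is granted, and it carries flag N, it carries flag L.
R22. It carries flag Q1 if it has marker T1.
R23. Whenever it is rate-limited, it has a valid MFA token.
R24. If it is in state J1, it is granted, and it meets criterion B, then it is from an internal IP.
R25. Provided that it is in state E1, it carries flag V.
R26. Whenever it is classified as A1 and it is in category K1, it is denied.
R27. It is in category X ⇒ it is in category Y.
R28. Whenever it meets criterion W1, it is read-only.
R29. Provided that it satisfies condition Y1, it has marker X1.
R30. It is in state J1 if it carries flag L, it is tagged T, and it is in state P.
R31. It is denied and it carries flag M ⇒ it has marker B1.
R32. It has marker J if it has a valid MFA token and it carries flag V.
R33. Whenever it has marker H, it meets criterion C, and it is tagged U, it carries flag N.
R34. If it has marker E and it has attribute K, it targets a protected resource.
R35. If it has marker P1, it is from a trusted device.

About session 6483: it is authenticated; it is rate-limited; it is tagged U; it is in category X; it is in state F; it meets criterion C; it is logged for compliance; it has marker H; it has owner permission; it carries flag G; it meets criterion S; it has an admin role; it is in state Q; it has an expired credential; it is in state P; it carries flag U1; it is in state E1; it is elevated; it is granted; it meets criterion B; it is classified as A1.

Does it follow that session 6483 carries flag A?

By R5 (it carries flag G, it is tagged U): it has attribute D.
By R7 (it is in state F, it meets criterion B): it carries flag Q1.
By R9 (it carries flag U1): it is read-only.
By R11 (it carries flag Q1, it is classified as A1): it is classified as F1.
By R13 (it is granted): it carries flag M.
By R15 (it has attribute D, it is in state P): it is tagged T.
By R20 (it has an expired credential): it has marker P1.
By R23 (it is rate-limited): it has a valid MFA token.
By R25 (it is in state E1): it carries flag V.
By R27 (it is in category X): it is in category Y.
By R33 (it has marker H, it meets criterion C, it is tagged U): it carries flag N.
By R35 (it has marker P1): it is from a trusted device.
By R2 (it is read-only, it carries flag V, it is granted): it is sandboxed.
By R12 (it is sandboxed, it is in category Y, it is classified as F1): it is denied.
By R17 (it has a valid MFA token, it is authenticated): it is in category L1.
By R18 (it is from a trusted device, it is in category L1): it carries a delegation token.
By R21 (it carries a delegation token, it is granted, it carries flag N): it carries flag L.
By R30 (it carries flag L, it is tagged T, it is in state P): it is in state J1.
By R31 (it is denied, it carries flag M): it has marker B1.
By R24 (it is in state J1, it is granted, it meets criterion B): it is from an internal IP.
By R4 (it is from an internal IP, it has marker B1): it satisfies condition Y1.
By R29 (it satisfies condition Y1): it has marker X1.
By R3 (it has marker X1): it has marker E.
By R16 (it has marker E): it carries flag A.

Yes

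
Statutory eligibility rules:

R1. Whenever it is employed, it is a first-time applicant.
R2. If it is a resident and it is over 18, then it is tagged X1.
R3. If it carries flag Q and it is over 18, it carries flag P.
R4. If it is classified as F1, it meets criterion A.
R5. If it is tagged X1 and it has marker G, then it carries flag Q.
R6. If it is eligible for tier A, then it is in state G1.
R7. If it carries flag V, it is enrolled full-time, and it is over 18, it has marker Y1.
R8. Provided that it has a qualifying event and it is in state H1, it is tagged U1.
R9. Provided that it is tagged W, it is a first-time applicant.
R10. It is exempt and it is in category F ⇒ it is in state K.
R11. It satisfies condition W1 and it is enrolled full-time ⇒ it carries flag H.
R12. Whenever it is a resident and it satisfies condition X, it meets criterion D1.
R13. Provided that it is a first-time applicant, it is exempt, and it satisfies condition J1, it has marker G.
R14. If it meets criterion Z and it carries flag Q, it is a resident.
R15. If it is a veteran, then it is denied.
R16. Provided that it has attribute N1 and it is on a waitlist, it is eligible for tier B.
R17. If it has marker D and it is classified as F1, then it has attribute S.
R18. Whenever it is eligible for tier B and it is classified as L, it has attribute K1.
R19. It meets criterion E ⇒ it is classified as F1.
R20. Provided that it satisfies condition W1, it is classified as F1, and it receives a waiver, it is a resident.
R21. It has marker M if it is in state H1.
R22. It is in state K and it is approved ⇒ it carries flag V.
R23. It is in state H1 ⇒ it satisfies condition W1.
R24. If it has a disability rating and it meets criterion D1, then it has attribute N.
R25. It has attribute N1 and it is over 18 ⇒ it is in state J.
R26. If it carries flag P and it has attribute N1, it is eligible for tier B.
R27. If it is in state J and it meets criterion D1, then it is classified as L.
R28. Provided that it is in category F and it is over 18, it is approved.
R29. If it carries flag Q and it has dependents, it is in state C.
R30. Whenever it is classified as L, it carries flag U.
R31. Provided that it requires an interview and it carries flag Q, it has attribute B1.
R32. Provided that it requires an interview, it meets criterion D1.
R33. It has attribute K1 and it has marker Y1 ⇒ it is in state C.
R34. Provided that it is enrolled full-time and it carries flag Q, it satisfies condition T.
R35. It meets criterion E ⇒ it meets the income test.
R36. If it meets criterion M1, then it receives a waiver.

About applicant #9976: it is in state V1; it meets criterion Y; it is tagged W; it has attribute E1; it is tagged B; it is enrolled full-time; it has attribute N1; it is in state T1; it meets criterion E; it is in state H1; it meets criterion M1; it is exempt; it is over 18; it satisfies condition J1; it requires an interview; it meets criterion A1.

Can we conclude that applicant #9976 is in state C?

No

Forward chaining from the given facts derives: is a first-time applicant, has marker G, is classified as F1, has marker M, satisfies condition W1, is in state J, meets criterion D1, meets the income test, receives a waiver, meets criterion A, carries flag H, is a resident, is classified as L, carries flag U, is tagged X1, carries flag Q, has attribute B1, satisfies condition T, carries flag P, is eligible for tier B, has attribute K1.
Rules concluding "it is in state C": R29 needs "it has dependents"; R33 needs "it has marker Y1" — none of these are established.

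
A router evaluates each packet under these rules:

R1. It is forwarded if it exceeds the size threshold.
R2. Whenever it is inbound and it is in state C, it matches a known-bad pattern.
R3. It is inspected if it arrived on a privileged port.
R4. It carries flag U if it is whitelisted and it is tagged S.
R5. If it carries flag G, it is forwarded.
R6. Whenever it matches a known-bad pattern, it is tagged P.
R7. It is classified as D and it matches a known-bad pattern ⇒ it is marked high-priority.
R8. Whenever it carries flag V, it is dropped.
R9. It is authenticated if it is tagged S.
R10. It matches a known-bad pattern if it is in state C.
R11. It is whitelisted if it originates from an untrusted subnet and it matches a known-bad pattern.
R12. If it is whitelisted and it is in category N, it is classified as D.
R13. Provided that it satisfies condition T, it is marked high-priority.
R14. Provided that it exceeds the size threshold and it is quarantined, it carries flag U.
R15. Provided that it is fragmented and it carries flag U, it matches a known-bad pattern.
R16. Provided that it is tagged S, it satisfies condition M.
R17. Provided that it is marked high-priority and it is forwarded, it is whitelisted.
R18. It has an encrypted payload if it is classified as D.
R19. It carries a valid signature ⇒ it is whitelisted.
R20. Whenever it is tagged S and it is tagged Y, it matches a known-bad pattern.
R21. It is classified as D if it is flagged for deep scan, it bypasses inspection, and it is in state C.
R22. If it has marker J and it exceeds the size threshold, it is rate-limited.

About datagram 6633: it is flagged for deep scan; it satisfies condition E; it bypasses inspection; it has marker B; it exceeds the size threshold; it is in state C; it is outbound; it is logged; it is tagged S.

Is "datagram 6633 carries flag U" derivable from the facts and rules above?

By R1 (it exceeds the size threshold): it is forwarded.
By R10 (it is in state C): it matches a known-bad pattern.
By R21 (it is flagged for deep scan, it bypasses inspection, it is in state C): it is classified as D.
By R7 (it is classified as D, it matches a known-bad pattern): it is marked high-priority.
By R17 (it is marked high-priority, it is forwarded): it is whitelisted.
By R4 (it is whitelisted, it is tagged S): it carries flag U.

Yes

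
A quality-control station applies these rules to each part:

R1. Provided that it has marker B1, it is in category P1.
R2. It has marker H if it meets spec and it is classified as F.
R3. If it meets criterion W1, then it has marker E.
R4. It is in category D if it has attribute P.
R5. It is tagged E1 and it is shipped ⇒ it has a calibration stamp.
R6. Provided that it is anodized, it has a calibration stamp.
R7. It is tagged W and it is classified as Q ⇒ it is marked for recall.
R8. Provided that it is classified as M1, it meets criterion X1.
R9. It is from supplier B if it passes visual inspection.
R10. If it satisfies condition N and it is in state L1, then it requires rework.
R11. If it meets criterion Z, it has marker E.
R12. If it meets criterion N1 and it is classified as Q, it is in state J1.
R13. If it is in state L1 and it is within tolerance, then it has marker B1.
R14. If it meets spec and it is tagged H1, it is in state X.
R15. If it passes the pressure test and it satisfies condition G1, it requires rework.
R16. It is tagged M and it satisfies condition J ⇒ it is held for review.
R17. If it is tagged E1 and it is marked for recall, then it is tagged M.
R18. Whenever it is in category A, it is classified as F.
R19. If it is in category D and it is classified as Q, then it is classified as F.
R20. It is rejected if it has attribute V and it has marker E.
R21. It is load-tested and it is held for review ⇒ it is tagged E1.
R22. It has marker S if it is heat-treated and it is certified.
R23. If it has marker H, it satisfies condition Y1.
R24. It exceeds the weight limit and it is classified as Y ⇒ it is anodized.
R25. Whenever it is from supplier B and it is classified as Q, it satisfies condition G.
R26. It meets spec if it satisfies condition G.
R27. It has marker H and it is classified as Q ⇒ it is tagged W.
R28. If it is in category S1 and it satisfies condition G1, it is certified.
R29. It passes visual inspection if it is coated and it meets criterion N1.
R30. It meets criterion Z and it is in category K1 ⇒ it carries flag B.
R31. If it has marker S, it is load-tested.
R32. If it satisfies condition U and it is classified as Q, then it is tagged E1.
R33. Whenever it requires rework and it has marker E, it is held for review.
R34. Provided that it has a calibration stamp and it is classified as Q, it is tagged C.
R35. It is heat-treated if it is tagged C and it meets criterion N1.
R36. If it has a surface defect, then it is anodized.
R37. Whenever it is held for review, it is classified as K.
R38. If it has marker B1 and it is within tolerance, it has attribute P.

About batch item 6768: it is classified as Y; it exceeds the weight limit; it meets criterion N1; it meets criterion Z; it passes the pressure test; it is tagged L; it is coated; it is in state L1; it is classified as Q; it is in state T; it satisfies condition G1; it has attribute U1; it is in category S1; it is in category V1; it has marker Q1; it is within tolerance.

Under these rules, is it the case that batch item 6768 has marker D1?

Forward chaining from the given facts derives: has marker E, is in state J1, has marker B1, requires rework, is anodized, is certified, passes visual inspection, is held for review, is classified as K, has attribute P, is in category P1, is in category D, has a calibration stamp, is from supplier B, is classified as F, satisfies condition G, meets spec, is tagged C, is heat-treated, has marker H, has marker S, satisfies condition Y1, is tagged W, is load-tested, is marked for recall, is tagged E1, is tagged M.
No rule has "it has marker D1" as its conclusion, and it is not among the given facts.

No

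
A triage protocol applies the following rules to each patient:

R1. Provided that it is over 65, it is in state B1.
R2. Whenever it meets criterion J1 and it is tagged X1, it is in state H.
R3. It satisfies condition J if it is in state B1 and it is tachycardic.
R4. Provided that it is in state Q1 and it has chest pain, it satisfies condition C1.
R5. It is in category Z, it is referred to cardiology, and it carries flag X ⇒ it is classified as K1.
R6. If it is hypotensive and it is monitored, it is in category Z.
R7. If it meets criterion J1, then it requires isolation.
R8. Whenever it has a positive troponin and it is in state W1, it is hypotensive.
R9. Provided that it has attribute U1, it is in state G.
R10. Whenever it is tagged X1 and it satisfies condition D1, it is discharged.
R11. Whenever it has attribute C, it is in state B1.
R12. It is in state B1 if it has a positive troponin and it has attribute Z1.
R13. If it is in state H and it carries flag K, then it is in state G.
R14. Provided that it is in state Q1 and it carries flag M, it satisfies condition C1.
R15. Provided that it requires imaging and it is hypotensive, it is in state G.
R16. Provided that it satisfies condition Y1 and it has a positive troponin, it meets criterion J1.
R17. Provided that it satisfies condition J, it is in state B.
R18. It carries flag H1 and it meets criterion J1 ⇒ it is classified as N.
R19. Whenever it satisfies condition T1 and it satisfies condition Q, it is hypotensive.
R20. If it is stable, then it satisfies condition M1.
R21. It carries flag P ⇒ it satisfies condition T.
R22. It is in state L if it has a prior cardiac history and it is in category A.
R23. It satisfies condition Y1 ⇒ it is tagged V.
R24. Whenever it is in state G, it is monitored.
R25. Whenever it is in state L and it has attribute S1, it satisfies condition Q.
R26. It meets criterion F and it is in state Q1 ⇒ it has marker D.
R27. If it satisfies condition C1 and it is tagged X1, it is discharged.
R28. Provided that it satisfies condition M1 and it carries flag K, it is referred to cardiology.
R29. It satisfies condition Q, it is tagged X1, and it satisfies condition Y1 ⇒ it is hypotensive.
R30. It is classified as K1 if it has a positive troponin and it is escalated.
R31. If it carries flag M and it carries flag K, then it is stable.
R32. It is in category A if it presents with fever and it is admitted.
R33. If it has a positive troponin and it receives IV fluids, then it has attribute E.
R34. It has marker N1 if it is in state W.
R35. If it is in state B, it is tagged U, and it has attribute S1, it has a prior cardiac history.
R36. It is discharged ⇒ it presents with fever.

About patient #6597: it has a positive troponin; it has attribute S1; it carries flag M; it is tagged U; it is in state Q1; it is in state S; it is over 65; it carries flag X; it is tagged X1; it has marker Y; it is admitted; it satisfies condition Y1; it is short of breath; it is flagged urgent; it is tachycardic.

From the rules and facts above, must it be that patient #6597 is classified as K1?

Forward chaining from the given facts derives: is in state B1, satisfies condition J, satisfies condition C1, meets criterion J1, is in state B, is tagged V, is discharged, has a prior cardiac history, presents with fever, is in state H, requires isolation, is in category A, is in state L, satisfies condition Q, is hypotensive.
Rules concluding "it is classified as K1": R5 needs "it is in category Z"; R30 needs "it is escalated" — none of these are established.

No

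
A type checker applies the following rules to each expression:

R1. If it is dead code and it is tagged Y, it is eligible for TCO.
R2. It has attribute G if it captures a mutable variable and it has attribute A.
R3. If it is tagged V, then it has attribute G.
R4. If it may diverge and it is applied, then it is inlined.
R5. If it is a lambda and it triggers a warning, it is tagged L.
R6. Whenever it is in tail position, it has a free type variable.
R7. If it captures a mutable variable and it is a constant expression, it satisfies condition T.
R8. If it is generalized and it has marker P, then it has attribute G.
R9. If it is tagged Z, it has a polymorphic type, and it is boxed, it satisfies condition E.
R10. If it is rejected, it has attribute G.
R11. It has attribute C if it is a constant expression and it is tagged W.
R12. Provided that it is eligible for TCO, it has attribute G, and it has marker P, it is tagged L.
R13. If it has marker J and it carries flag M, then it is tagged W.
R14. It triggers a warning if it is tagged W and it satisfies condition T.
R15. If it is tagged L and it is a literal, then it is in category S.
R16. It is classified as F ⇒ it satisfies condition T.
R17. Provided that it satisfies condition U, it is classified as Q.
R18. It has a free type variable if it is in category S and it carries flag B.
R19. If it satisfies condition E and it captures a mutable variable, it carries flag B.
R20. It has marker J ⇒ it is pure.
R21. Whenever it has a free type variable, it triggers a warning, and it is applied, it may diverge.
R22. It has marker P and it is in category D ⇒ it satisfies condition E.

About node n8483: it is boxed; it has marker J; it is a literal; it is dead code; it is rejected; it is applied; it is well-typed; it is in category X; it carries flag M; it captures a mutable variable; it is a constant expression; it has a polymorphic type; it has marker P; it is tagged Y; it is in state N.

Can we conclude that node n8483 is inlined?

Forward chaining from the given facts derives: is eligible for TCO, satisfies condition T, has attribute G, is tagged L, is tagged W, triggers a warning, is in category S, is pure, has attribute C.
The only rule concluding "it is inlined" is R4, which needs "it may diverge"; that is never established.

No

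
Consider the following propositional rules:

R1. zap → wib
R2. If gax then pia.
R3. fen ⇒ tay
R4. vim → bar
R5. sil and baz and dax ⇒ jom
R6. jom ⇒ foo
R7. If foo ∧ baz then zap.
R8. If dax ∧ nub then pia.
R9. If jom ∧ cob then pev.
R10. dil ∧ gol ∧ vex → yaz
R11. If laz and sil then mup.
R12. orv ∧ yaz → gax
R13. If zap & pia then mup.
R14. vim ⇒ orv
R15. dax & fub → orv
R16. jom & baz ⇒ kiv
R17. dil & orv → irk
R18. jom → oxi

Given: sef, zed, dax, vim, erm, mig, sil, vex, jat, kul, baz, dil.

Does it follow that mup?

Forward chaining from the given facts derives: bar, jom, foo, zap, orv, kiv, irk, oxi, wib.
Rules concluding mup: R11 needs laz; R13 needs pia — none of these are established.

No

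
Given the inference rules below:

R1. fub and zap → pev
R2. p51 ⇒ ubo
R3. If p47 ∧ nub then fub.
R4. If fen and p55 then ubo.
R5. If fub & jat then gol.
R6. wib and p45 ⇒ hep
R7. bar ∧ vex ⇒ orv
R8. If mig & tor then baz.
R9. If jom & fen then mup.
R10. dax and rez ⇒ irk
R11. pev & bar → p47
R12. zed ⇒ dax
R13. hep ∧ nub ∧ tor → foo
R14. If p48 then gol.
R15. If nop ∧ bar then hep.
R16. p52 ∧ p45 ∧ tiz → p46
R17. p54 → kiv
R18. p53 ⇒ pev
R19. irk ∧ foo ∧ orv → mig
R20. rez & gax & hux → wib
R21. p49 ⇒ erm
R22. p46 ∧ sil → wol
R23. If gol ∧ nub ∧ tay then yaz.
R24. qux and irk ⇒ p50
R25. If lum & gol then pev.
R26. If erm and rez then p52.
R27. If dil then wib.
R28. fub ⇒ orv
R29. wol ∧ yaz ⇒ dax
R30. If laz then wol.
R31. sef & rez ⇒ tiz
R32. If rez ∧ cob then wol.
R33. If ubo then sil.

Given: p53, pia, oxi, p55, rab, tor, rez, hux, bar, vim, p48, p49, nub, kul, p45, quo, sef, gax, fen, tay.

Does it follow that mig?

ubo  (by R4: fen, p55)
gol  (by R14: p48)
pev  (by R18: p53)
wib  (by R20: rez, gax, hux)
erm  (by R21: p49)
yaz  (by R23: gol, nub, tay)
p52  (by R26: erm, rez)
tiz  (by R31: sef, rez)
sil  (by R33: ubo)
hep  (by R6: wib, p45)
p47  (by R11: pev, bar)
foo  (by R13: hep, nub, tor)
p46  (by R16: p52, p45, tiz)
wol  (by R22: p46, sil)
dax  (by R29: wol, yaz)
fub  (by R3: p47, nub)
irk  (by R10: dax, rez)
orv  (by R28: fub)
mig  (by R19: irk, foo, orv)

Yes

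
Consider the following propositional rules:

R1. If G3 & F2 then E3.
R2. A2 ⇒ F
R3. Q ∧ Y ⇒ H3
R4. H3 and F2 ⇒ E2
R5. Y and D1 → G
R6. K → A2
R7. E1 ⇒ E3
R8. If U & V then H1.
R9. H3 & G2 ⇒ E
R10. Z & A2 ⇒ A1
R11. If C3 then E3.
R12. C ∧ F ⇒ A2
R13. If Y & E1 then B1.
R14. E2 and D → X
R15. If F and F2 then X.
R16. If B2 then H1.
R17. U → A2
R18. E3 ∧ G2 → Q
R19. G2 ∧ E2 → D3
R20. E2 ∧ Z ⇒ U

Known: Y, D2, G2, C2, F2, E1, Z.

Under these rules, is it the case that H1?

No

Forward chaining from the given facts derives: E3, B1, Q, H3, E2, E, D3, U, A2, F, A1, X.
Rules concluding H1: R8 needs V; R16 needs B2 — none of these are established.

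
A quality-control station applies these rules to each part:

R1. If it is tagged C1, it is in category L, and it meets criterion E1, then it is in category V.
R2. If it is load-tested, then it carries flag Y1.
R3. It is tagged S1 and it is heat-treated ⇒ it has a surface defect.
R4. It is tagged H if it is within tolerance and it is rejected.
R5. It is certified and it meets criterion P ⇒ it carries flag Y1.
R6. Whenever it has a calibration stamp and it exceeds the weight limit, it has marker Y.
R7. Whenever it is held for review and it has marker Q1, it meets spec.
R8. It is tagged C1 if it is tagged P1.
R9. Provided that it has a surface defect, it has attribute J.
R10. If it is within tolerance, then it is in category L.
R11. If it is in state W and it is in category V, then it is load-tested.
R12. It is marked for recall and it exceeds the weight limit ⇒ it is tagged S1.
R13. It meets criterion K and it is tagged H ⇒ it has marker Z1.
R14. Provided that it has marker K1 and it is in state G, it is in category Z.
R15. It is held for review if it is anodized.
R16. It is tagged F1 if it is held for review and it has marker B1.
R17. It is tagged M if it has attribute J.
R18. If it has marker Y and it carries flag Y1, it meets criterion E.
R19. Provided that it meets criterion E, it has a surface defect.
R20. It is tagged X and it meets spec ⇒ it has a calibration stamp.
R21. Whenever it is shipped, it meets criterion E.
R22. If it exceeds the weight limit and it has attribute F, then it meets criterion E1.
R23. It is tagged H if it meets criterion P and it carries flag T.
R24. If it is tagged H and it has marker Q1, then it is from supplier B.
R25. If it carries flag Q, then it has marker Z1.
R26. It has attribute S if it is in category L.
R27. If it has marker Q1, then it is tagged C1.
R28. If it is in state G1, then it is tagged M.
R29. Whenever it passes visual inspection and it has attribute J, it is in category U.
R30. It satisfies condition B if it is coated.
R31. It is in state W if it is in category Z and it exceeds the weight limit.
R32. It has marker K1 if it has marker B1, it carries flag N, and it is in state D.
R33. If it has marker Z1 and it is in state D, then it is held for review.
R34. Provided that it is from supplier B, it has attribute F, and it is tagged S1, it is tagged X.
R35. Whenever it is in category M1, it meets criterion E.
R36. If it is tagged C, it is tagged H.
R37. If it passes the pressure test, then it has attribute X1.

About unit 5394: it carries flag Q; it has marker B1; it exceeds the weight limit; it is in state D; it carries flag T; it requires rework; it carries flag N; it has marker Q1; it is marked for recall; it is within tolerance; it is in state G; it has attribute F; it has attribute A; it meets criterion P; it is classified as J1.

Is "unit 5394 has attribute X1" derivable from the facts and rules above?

Forward chaining from the given facts derives: is in category L, is tagged S1, meets criterion E1, is tagged H, is from supplier B, has marker Z1, has attribute S, is tagged C1, has marker K1, is held for review, is tagged X, is in category V, meets spec, is in category Z, is tagged F1, has a calibration stamp, is in state W, has marker Y, is load-tested, carries flag Y1, meets criterion E, has a surface defect, has attribute J, is tagged M.
The only rule concluding "it has attribute X1" is R37, which needs "it passes the pressure test"; that is never established.

No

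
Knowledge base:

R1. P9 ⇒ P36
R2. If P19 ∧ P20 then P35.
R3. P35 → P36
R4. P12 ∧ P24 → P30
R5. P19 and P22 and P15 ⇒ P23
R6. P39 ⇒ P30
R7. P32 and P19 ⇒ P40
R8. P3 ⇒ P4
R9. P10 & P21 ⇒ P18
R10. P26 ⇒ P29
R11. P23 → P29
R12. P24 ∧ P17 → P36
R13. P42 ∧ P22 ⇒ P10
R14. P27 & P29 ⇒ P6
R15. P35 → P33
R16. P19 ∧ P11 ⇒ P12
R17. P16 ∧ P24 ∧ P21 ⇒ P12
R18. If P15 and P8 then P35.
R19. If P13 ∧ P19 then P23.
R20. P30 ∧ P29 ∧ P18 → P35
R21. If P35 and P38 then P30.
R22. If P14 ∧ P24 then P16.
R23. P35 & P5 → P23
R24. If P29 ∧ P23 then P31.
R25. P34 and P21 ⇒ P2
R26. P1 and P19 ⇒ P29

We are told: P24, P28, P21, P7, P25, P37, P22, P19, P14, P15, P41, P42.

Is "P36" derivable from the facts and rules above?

Yes

P23  (by R5: P19, P22, P15)
P29  (by R11: P23)
P10  (by R13: P42, P22)
P16  (by R22: P14, P24)
P18  (by R9: P10, P21)
P12  (by R17: P16, P24, P21)
P30  (by R4: P12, P24)
P35  (by R20: P30, P29, P18)
P36  (by R3: P35)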